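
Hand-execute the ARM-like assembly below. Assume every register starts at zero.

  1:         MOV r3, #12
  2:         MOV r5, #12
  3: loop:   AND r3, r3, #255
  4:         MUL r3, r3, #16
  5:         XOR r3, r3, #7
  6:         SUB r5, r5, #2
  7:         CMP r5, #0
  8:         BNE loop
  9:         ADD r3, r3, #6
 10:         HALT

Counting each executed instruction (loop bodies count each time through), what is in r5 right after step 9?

10

r3=12
r5=12
r3=12&255=12
r3=12*16=192
r3=192^7=199
r5=12-2=10
CMP r5, #0  (cmp 10,0)
BNE loop: taken
r3=199&255=199
After step 9: r5 = 10.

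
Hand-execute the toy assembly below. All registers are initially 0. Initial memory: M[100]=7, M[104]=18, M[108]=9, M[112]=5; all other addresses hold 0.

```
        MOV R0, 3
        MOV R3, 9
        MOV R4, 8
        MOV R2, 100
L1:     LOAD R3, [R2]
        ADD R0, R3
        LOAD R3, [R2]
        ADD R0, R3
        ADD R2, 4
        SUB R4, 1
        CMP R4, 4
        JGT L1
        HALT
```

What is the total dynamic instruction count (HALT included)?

after MOV R0, 3: R0=3
after MOV R3, 9: R3=9
after MOV R4, 8: R4=8
after MOV R2, 100: R2=100
after LOAD R3, [R2]: R3=M[100]=7
after ADD R0, R3: R0=3+7=10
after LOAD R3, [R2]: R3=M[100]=7
after ADD R0, R3: R0=10+7=17
after ADD R2, 4: R2=100+4=104
after SUB R4, 1: R4=8-1=7
CMP R4, 4  (cmp 7,4)
JGT L1: taken
after LOAD R3, [R2]: R3=M[104]=18
after ADD R0, R3: R0=17+18=35
after LOAD R3, [R2]: R3=M[104]=18
after ADD R0, R3: R0=35+18=53
after ADD R2, 4: R2=104+4=108
after SUB R4, 1: R4=7-1=6
CMP R4, 4  (cmp 6,4)
JGT L1: taken
after LOAD R3, [R2]: R3=M[108]=9
after ADD R0, R3: R0=53+9=62
after LOAD R3, [R2]: R3=M[108]=9
after ADD R0, R3: R0=62+9=71
after ADD R2, 4: R2=108+4=112
after SUB R4, 1: R4=6-1=5
CMP R4, 4  (cmp 5,4)
JGT L1: taken
after LOAD R3, [R2]: R3=M[112]=5
after ADD R0, R3: R0=71+5=76
after LOAD R3, [R2]: R3=M[112]=5
after ADD R0, R3: R0=76+5=81
after ADD R2, 4: R2=112+4=116
after SUB R4, 1: R4=5-1=4
CMP R4, 4  (cmp 4,4)
JGT L1: not taken
halt.
Total executed instructions: 37.

37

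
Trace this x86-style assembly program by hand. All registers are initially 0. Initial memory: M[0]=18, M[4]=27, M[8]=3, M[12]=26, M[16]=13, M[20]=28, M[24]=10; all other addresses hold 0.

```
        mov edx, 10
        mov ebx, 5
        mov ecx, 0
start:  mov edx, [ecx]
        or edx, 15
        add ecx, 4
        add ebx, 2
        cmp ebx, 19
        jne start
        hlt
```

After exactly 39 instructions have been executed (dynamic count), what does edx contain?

after mov edx, 10: edx=10
after mov ebx, 5: ebx=5
after mov ecx, 0: ecx=0
after mov edx, [ecx]: edx=M[0]=18
after or edx, 15: edx=18|15=31
after add ecx, 4: ecx=0+4=4
after add ebx, 2: ebx=5+2=7
cmp ebx, 19  (cmp 7,19)
jne start: taken
after mov edx, [ecx]: edx=M[4]=27
after or edx, 15: edx=27|15=31
after add ecx, 4: ecx=4+4=8
after add ebx, 2: ebx=7+2=9
cmp ebx, 19  (cmp 9,19)
jne start: taken
after mov edx, [ecx]: edx=M[8]=3
after or edx, 15: edx=3|15=15
after add ecx, 4: ecx=8+4=12
after add ebx, 2: ebx=9+2=11
cmp ebx, 19  (cmp 11,19)
jne start: taken
after mov edx, [ecx]: edx=M[12]=26
after or edx, 15: edx=26|15=31
after add ecx, 4: ecx=12+4=16
after add ebx, 2: ebx=11+2=13
cmp ebx, 19  (cmp 13,19)
jne start: taken
after mov edx, [ecx]: edx=M[16]=13
after or edx, 15: edx=13|15=15
after add ecx, 4: ecx=16+4=20
after add ebx, 2: ebx=13+2=15
cmp ebx, 19  (cmp 15,19)
jne start: taken
after mov edx, [ecx]: edx=M[20]=28
after or edx, 15: edx=28|15=31
after add ecx, 4: ecx=20+4=24
after add ebx, 2: ebx=15+2=17
cmp ebx, 19  (cmp 17,19)
jne start: taken
After step 39: edx = 31.

31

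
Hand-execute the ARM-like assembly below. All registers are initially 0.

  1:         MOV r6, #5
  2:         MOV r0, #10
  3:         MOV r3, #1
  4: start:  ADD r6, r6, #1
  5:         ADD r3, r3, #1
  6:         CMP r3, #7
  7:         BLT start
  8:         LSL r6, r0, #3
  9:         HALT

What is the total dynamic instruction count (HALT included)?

29

r6=5
r0=10
r3=1
r6=5+1=6
r3=1+1=2
CMP r3, #7  (cmp 2,7)
BLT start: taken
r6=6+1=7
r3=2+1=3
CMP r3, #7  (cmp 3,7)
BLT start: taken
r6=7+1=8
r3=3+1=4
CMP r3, #7  (cmp 4,7)
BLT start: taken
r6=8+1=9
r3=4+1=5
CMP r3, #7  (cmp 5,7)
BLT start: taken
r6=9+1=10
r3=5+1=6
CMP r3, #7  (cmp 6,7)
BLT start: taken
r6=10+1=11
r3=6+1=7
CMP r3, #7  (cmp 7,7)
BLT start: not taken
r6=10<<3=80
halt.
Total executed instructions: 29.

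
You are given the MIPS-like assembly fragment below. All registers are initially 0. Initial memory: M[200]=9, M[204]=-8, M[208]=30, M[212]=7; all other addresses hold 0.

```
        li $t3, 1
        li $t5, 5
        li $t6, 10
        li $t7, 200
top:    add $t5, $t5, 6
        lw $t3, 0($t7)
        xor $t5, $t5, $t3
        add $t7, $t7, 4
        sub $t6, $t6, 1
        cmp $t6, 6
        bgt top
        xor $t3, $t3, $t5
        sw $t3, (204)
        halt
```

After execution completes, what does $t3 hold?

-18

$t3=1
$t5=5
$t6=10
$t7=200
$t5=5+6=11
$t3=M[200]=9
$t5=11^9=2
$t7=200+4=204
$t6=10-1=9
cmp $t6, 6  (cmp 9,6)
bgt top: taken
$t5=2+6=8
$t3=M[204]=-8
$t5=8^(-8)=-16
$t7=204+4=208
$t6=9-1=8
cmp $t6, 6  (cmp 8,6)
bgt top: taken
$t5=(-16)+6=-10
$t3=M[208]=30
$t5=(-10)^30=-24
$t7=208+4=212
$t6=8-1=7
cmp $t6, 6  (cmp 7,6)
bgt top: taken
$t5=(-24)+6=-18
$t3=M[212]=7
$t5=(-18)^7=-23
$t7=212+4=216
$t6=7-1=6
cmp $t6, 6  (cmp 6,6)
bgt top: not taken
$t3=7^(-23)=-18
sw $t3, (204) → M[204]=-18
halt.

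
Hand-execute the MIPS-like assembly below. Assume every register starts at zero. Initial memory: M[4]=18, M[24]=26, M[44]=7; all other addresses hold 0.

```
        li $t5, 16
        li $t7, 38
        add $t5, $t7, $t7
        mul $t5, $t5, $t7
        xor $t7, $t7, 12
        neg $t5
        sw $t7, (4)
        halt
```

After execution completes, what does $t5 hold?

-2888

$t5=16
$t7=38
$t5=38+38=76
$t5=76*38=2888
$t7=38^12=42
$t5=-(2888)=-2888
sw $t7, (4) → M[4]=42
halt.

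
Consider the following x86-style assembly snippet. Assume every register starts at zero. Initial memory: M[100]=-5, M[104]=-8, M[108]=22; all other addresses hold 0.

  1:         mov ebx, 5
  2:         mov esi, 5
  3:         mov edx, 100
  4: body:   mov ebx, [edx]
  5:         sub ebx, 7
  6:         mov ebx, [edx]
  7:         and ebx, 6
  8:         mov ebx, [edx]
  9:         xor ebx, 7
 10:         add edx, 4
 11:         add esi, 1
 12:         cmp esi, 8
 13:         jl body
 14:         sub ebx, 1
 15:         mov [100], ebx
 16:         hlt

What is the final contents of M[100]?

16

after mov ebx, 5: ebx=5
after mov esi, 5: esi=5
after mov edx, 100: edx=100
after mov ebx, [edx]: ebx=M[100]=-5
after sub ebx, 7: ebx=(-5)-7=-12
after mov ebx, [edx]: ebx=M[100]=-5
after and ebx, 6: ebx=(-5)&6=2
after mov ebx, [edx]: ebx=M[100]=-5
after xor ebx, 7: ebx=(-5)^7=-4
after add edx, 4: edx=100+4=104
after add esi, 1: esi=5+1=6
cmp esi, 8  (cmp 6,8)
jl body: taken
after mov ebx, [edx]: ebx=M[104]=-8
after sub ebx, 7: ebx=(-8)-7=-15
after mov ebx, [edx]: ebx=M[104]=-8
after and ebx, 6: ebx=(-8)&6=0
after mov ebx, [edx]: ebx=M[104]=-8
after xor ebx, 7: ebx=(-8)^7=-1
after add edx, 4: edx=104+4=108
after add esi, 1: esi=6+1=7
cmp esi, 8  (cmp 7,8)
jl body: taken
after mov ebx, [edx]: ebx=M[108]=22
after sub ebx, 7: ebx=22-7=15
after mov ebx, [edx]: ebx=M[108]=22
after and ebx, 6: ebx=22&6=6
after mov ebx, [edx]: ebx=M[108]=22
after xor ebx, 7: ebx=22^7=17
after add edx, 4: edx=108+4=112
after add esi, 1: esi=7+1=8
cmp esi, 8  (cmp 8,8)
jl body: not taken
after sub ebx, 1: ebx=17-1=16
mov [100], ebx → M[100]=16
halt.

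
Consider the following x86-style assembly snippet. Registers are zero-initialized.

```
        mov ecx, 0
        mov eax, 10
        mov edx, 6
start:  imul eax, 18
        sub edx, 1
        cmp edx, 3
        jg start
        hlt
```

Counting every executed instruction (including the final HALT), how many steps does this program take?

after mov ecx, 0: ecx=0
after mov eax, 10: eax=10
after mov edx, 6: edx=6
after imul eax, 18: eax=10*18=180
after sub edx, 1: edx=6-1=5
cmp edx, 3  (cmp 5,3)
jg start: taken
after imul eax, 18: eax=180*18=3240
after sub edx, 1: edx=5-1=4
cmp edx, 3  (cmp 4,3)
jg start: taken
after imul eax, 18: eax=3240*18=58320
after sub edx, 1: edx=4-1=3
cmp edx, 3  (cmp 3,3)
jg start: not taken
halt.
Total executed instructions: 16.

16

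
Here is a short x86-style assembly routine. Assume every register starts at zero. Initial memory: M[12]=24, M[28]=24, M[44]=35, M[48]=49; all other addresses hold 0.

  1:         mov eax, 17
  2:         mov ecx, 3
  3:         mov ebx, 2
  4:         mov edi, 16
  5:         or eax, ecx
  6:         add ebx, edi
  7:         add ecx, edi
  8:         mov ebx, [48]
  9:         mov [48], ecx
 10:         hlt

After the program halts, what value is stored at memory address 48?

mov eax, 17 → eax=17
mov ecx, 3 → ecx=3
mov ebx, 2 → ebx=2
mov edi, 16 → edi=16
or eax, ecx → eax=17|3=19
add ebx, edi → ebx=2+16=18
add ecx, edi → ecx=3+16=19
mov ebx, [48] → ebx=M[48]=49
mov [48], ecx → M[48]=19
halt.

19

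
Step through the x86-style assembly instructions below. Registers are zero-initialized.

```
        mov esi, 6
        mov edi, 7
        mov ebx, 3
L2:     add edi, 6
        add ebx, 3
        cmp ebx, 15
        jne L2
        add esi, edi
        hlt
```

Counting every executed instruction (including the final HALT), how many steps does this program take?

after mov esi, 6: esi=6
after mov edi, 7: edi=7
after mov ebx, 3: ebx=3
after add edi, 6: edi=7+6=13
after add ebx, 3: ebx=3+3=6
cmp ebx, 15  (cmp 6,15)
jne L2: taken
after add edi, 6: edi=13+6=19
after add ebx, 3: ebx=6+3=9
cmp ebx, 15  (cmp 9,15)
jne L2: taken
after add edi, 6: edi=19+6=25
after add ebx, 3: ebx=9+3=12
cmp ebx, 15  (cmp 12,15)
jne L2: taken
after add edi, 6: edi=25+6=31
after add ebx, 3: ebx=12+3=15
cmp ebx, 15  (cmp 15,15)
jne L2: not taken
after add esi, edi: esi=6+31=37
halt.
Total executed instructions: 21.

21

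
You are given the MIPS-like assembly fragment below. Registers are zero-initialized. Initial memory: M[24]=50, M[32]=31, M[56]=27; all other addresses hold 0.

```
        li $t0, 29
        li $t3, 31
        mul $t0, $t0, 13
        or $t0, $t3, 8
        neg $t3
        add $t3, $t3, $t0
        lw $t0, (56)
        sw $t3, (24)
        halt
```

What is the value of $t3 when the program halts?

0

li $t0, 29 → $t0=29
li $t3, 31 → $t3=31
mul $t0, $t0, 13 → $t0=29*13=377
or $t0, $t3, 8 → $t0=31|8=31
neg $t3 → $t3=-(31)=-31
add $t3, $t3, $t0 → $t3=(-31)+31=0
lw $t0, (56) → $t0=M[56]=27
sw $t3, (24) → M[24]=0
halt.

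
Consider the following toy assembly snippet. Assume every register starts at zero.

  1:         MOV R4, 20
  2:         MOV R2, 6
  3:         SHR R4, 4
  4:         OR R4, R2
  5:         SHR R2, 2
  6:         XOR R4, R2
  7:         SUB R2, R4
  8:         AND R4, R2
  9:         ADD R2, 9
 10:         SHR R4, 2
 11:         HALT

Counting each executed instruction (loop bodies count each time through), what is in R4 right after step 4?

after MOV R4, 20: R4=20
after MOV R2, 6: R2=6
after SHR R4, 4: R4=20>>4=1
after OR R4, R2: R4=1|6=7
After step 4: R4 = 7.

7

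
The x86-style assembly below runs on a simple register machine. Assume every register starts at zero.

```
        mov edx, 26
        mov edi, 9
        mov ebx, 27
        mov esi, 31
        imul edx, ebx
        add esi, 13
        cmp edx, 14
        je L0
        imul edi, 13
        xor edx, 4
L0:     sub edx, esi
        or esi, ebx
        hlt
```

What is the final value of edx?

after mov edx, 26: edx=26
after mov edi, 9: edi=9
after mov ebx, 27: ebx=27
after mov esi, 31: esi=31
after imul edx, ebx: edx=26*27=702
after add esi, 13: esi=31+13=44
cmp edx, 14  (cmp 702,14)
je L0: not taken
after imul edi, 13: edi=9*13=117
after xor edx, 4: edx=702^4=698
after sub edx, esi: edx=698-44=654
after or esi, ebx: esi=44|27=63
halt.

654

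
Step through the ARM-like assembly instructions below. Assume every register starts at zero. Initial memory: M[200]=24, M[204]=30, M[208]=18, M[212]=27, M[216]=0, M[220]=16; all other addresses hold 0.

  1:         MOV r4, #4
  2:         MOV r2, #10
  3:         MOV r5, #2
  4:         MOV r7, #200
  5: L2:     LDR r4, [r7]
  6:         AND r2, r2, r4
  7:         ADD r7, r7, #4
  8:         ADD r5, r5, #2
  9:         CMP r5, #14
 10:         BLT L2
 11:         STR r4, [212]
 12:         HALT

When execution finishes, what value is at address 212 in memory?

16

r4=4
r2=10
r5=2
r7=200
r4=M[200]=24
r2=10&24=8
r7=200+4=204
r5=2+2=4
CMP r5, #14  (cmp 4,14)
BLT L2: taken
r4=M[204]=30
r2=8&30=8
r7=204+4=208
r5=4+2=6
CMP r5, #14  (cmp 6,14)
BLT L2: taken
r4=M[208]=18
r2=8&18=0
r7=208+4=212
r5=6+2=8
CMP r5, #14  (cmp 8,14)
BLT L2: taken
r4=M[212]=27
r2=0&27=0
r7=212+4=216
r5=8+2=10
CMP r5, #14  (cmp 10,14)
BLT L2: taken
r4=M[216]=0
r2=0&0=0
r7=216+4=220
r5=10+2=12
CMP r5, #14  (cmp 12,14)
BLT L2: taken
r4=M[220]=16
r2=0&16=0
r7=220+4=224
r5=12+2=14
CMP r5, #14  (cmp 14,14)
BLT L2: not taken
STR r4, [212] → M[212]=16
halt.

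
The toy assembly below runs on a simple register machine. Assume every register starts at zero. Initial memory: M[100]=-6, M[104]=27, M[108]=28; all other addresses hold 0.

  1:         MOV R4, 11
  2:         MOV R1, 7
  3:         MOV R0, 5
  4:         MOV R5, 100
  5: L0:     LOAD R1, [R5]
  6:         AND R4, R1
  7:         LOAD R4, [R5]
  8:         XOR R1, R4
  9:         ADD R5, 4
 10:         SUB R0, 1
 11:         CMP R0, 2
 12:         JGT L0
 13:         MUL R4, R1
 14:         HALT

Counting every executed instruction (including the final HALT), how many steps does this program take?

R4=11
R1=7
R0=5
R5=100
R1=M[100]=-6
R4=11&(-6)=10
R4=M[100]=-6
R1=(-6)^(-6)=0
R5=100+4=104
R0=5-1=4
CMP R0, 2  (cmp 4,2)
JGT L0: taken
R1=M[104]=27
R4=(-6)&27=26
R4=M[104]=27
R1=27^27=0
R5=104+4=108
R0=4-1=3
CMP R0, 2  (cmp 3,2)
JGT L0: taken
R1=M[108]=28
R4=27&28=24
R4=M[108]=28
R1=28^28=0
R5=108+4=112
R0=3-1=2
CMP R0, 2  (cmp 2,2)
JGT L0: not taken
R4=28*0=0
halt.
Total executed instructions: 30.

30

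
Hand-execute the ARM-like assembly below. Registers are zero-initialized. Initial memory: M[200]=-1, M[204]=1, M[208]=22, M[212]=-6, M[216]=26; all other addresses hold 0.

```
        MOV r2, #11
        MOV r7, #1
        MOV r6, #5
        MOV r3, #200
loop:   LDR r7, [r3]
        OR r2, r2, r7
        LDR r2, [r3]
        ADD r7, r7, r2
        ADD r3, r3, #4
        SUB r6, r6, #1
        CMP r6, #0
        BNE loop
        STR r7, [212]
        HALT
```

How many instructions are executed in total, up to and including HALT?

MOV r2, #11 → r2=11
MOV r7, #1 → r7=1
MOV r6, #5 → r6=5
MOV r3, #200 → r3=200
LDR r7, [r3] → r7=M[200]=-1
OR r2, r2, r7 → r2=11|(-1)=-1
LDR r2, [r3] → r2=M[200]=-1
ADD r7, r7, r2 → r7=(-1)+(-1)=-2
ADD r3, r3, #4 → r3=200+4=204
SUB r6, r6, #1 → r6=5-1=4
CMP r6, #0  (cmp 4,0)
BNE loop: taken
LDR r7, [r3] → r7=M[204]=1
OR r2, r2, r7 → r2=(-1)|1=-1
LDR r2, [r3] → r2=M[204]=1
ADD r7, r7, r2 → r7=1+1=2
ADD r3, r3, #4 → r3=204+4=208
SUB r6, r6, #1 → r6=4-1=3
CMP r6, #0  (cmp 3,0)
BNE loop: taken
LDR r7, [r3] → r7=M[208]=22
OR r2, r2, r7 → r2=1|22=23
LDR r2, [r3] → r2=M[208]=22
ADD r7, r7, r2 → r7=22+22=44
ADD r3, r3, #4 → r3=208+4=212
SUB r6, r6, #1 → r6=3-1=2
CMP r6, #0  (cmp 2,0)
BNE loop: taken
LDR r7, [r3] → r7=M[212]=-6
OR r2, r2, r7 → r2=22|(-6)=-2
LDR r2, [r3] → r2=M[212]=-6
ADD r7, r7, r2 → r7=(-6)+(-6)=-12
ADD r3, r3, #4 → r3=212+4=216
SUB r6, r6, #1 → r6=2-1=1
CMP r6, #0  (cmp 1,0)
BNE loop: taken
LDR r7, [r3] → r7=M[216]=26
OR r2, r2, r7 → r2=(-6)|26=-6
LDR r2, [r3] → r2=M[216]=26
ADD r7, r7, r2 → r7=26+26=52
ADD r3, r3, #4 → r3=216+4=220
SUB r6, r6, #1 → r6=1-1=0
CMP r6, #0  (cmp 0,0)
BNE loop: not taken
STR r7, [212] → M[212]=52
halt.
Total executed instructions: 46.

46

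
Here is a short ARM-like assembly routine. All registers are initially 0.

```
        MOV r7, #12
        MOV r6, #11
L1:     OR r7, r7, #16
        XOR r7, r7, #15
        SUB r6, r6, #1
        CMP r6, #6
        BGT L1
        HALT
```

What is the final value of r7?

after MOV r7, #12: r7=12
after MOV r6, #11: r6=11
after OR r7, r7, #16: r7=12|16=28
after XOR r7, r7, #15: r7=28^15=19
after SUB r6, r6, #1: r6=11-1=10
CMP r6, #6  (cmp 10,6)
BGT L1: taken
after OR r7, r7, #16: r7=19|16=19
after XOR r7, r7, #15: r7=19^15=28
after SUB r6, r6, #1: r6=10-1=9
CMP r6, #6  (cmp 9,6)
BGT L1: taken
after OR r7, r7, #16: r7=28|16=28
after XOR r7, r7, #15: r7=28^15=19
after SUB r6, r6, #1: r6=9-1=8
CMP r6, #6  (cmp 8,6)
BGT L1: taken
after OR r7, r7, #16: r7=19|16=19
after XOR r7, r7, #15: r7=19^15=28
after SUB r6, r6, #1: r6=8-1=7
CMP r6, #6  (cmp 7,6)
BGT L1: taken
after OR r7, r7, #16: r7=28|16=28
after XOR r7, r7, #15: r7=28^15=19
after SUB r6, r6, #1: r6=7-1=6
CMP r6, #6  (cmp 6,6)
BGT L1: not taken
halt.

19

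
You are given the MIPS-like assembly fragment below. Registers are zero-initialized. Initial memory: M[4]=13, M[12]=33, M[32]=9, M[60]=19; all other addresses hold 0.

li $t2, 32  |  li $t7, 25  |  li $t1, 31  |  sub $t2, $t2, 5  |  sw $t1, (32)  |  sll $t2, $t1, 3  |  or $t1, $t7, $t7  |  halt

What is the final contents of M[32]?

31

$t2=32
$t7=25
$t1=31
$t2=32-5=27
sw $t1, (32) → M[32]=31
$t2=31<<3=248
$t1=25|25=25
halt.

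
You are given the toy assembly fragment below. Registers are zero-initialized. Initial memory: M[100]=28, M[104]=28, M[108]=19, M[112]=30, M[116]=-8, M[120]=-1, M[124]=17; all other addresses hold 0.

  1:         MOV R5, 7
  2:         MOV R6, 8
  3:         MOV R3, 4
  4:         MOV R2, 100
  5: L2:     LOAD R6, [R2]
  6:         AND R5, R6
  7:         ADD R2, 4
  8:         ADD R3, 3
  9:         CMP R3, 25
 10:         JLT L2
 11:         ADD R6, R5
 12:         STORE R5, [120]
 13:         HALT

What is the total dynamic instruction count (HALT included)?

R5=7
R6=8
R3=4
R2=100
R6=M[100]=28
R5=7&28=4
R2=100+4=104
R3=4+3=7
CMP R3, 25  (cmp 7,25)
JLT L2: taken
R6=M[104]=28
R5=4&28=4
R2=104+4=108
R3=7+3=10
CMP R3, 25  (cmp 10,25)
JLT L2: taken
R6=M[108]=19
R5=4&19=0
R2=108+4=112
R3=10+3=13
CMP R3, 25  (cmp 13,25)
JLT L2: taken
R6=M[112]=30
R5=0&30=0
R2=112+4=116
R3=13+3=16
CMP R3, 25  (cmp 16,25)
JLT L2: taken
R6=M[116]=-8
R5=0&(-8)=0
R2=116+4=120
R3=16+3=19
CMP R3, 25  (cmp 19,25)
JLT L2: taken
R6=M[120]=-1
R5=0&(-1)=0
R2=120+4=124
R3=19+3=22
CMP R3, 25  (cmp 22,25)
JLT L2: taken
R6=M[124]=17
R5=0&17=0
R2=124+4=128
R3=22+3=25
CMP R3, 25  (cmp 25,25)
JLT L2: not taken
R6=17+0=17
STORE R5, [120] → M[120]=0
halt.
Total executed instructions: 49.

49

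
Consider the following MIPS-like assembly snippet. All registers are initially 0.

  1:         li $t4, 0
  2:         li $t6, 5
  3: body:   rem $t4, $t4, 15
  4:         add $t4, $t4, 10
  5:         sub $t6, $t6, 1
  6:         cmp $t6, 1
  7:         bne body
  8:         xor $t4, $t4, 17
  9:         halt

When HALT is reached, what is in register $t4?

$t4=0
$t6=5
$t4=0%15=0
$t4=0+10=10
$t6=5-1=4
cmp $t6, 1  (cmp 4,1)
bne body: taken
$t4=10%15=10
$t4=10+10=20
$t6=4-1=3
cmp $t6, 1  (cmp 3,1)
bne body: taken
$t4=20%15=5
$t4=5+10=15
$t6=3-1=2
cmp $t6, 1  (cmp 2,1)
bne body: taken
$t4=15%15=0
$t4=0+10=10
$t6=2-1=1
cmp $t6, 1  (cmp 1,1)
bne body: not taken
$t4=10^17=27
halt.

27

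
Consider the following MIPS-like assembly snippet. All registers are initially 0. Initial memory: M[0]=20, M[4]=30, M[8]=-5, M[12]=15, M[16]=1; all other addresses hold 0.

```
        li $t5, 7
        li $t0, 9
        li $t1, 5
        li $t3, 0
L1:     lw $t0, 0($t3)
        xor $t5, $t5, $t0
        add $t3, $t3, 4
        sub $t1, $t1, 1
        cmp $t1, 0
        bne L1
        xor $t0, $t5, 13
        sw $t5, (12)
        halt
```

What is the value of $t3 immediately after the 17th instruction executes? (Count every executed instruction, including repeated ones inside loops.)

after li $t5, 7: $t5=7
after li $t0, 9: $t0=9
after li $t1, 5: $t1=5
after li $t3, 0: $t3=0
after lw $t0, 0($t3): $t0=M[0]=20
after xor $t5, $t5, $t0: $t5=7^20=19
after add $t3, $t3, 4: $t3=0+4=4
after sub $t1, $t1, 1: $t1=5-1=4
cmp $t1, 0  (cmp 4,0)
bne L1: taken
after lw $t0, 0($t3): $t0=M[4]=30
after xor $t5, $t5, $t0: $t5=19^30=13
after add $t3, $t3, 4: $t3=4+4=8
after sub $t1, $t1, 1: $t1=4-1=3
cmp $t1, 0  (cmp 3,0)
bne L1: taken
after lw $t0, 0($t3): $t0=M[8]=-5
After step 17: $t3 = 8.

8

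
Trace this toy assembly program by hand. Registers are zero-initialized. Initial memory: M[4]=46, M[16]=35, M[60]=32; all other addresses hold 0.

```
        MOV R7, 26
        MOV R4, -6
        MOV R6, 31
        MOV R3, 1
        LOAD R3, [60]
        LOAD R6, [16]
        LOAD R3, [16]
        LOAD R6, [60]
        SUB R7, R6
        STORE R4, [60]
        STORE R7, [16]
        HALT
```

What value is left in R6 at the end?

after MOV R7, 26: R7=26
after MOV R4, -6: R4=-6
after MOV R6, 31: R6=31
after MOV R3, 1: R3=1
after LOAD R3, [60]: R3=M[60]=32
after LOAD R6, [16]: R6=M[16]=35
after LOAD R3, [16]: R3=M[16]=35
after LOAD R6, [60]: R6=M[60]=32
after SUB R7, R6: R7=26-32=-6
STORE R4, [60] → M[60]=-6
STORE R7, [16] → M[16]=-6
halt.

32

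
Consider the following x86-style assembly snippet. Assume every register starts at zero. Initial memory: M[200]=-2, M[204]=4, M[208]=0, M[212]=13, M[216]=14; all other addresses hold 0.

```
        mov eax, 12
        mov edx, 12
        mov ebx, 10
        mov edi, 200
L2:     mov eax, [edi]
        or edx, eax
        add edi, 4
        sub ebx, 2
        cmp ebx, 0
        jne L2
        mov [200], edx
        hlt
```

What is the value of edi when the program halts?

mov eax, 12 → eax=12
mov edx, 12 → edx=12
mov ebx, 10 → ebx=10
mov edi, 200 → edi=200
mov eax, [edi] → eax=M[200]=-2
or edx, eax → edx=12|(-2)=-2
add edi, 4 → edi=200+4=204
sub ebx, 2 → ebx=10-2=8
cmp ebx, 0  (cmp 8,0)
jne L2: taken
mov eax, [edi] → eax=M[204]=4
or edx, eax → edx=(-2)|4=-2
add edi, 4 → edi=204+4=208
sub ebx, 2 → ebx=8-2=6
cmp ebx, 0  (cmp 6,0)
jne L2: taken
mov eax, [edi] → eax=M[208]=0
or edx, eax → edx=(-2)|0=-2
add edi, 4 → edi=208+4=212
sub ebx, 2 → ebx=6-2=4
cmp ebx, 0  (cmp 4,0)
jne L2: taken
mov eax, [edi] → eax=M[212]=13
or edx, eax → edx=(-2)|13=-1
add edi, 4 → edi=212+4=216
sub ebx, 2 → ebx=4-2=2
cmp ebx, 0  (cmp 2,0)
jne L2: taken
mov eax, [edi] → eax=M[216]=14
or edx, eax → edx=(-1)|14=-1
add edi, 4 → edi=216+4=220
sub ebx, 2 → ebx=2-2=0
cmp ebx, 0  (cmp 0,0)
jne L2: not taken
mov [200], edx → M[200]=-1
halt.

220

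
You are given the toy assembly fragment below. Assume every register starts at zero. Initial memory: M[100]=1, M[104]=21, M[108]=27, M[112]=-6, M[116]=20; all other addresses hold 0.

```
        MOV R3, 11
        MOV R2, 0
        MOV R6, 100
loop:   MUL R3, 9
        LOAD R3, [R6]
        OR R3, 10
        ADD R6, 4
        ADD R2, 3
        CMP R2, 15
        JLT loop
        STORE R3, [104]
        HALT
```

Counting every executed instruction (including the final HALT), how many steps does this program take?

after MOV R3, 11: R3=11
after MOV R2, 0: R2=0
after MOV R6, 100: R6=100
after MUL R3, 9: R3=11*9=99
after LOAD R3, [R6]: R3=M[100]=1
after OR R3, 10: R3=1|10=11
after ADD R6, 4: R6=100+4=104
after ADD R2, 3: R2=0+3=3
CMP R2, 15  (cmp 3,15)
JLT loop: taken
after MUL R3, 9: R3=11*9=99
after LOAD R3, [R6]: R3=M[104]=21
after OR R3, 10: R3=21|10=31
after ADD R6, 4: R6=104+4=108
after ADD R2, 3: R2=3+3=6
CMP R2, 15  (cmp 6,15)
JLT loop: taken
after MUL R3, 9: R3=31*9=279
after LOAD R3, [R6]: R3=M[108]=27
after OR R3, 10: R3=27|10=27
after ADD R6, 4: R6=108+4=112
after ADD R2, 3: R2=6+3=9
CMP R2, 15  (cmp 9,15)
JLT loop: taken
after MUL R3, 9: R3=27*9=243
after LOAD R3, [R6]: R3=M[112]=-6
after OR R3, 10: R3=(-6)|10=-6
after ADD R6, 4: R6=112+4=116
after ADD R2, 3: R2=9+3=12
CMP R2, 15  (cmp 12,15)
JLT loop: taken
after MUL R3, 9: R3=(-6)*9=-54
after LOAD R3, [R6]: R3=M[116]=20
after OR R3, 10: R3=20|10=30
after ADD R6, 4: R6=116+4=120
after ADD R2, 3: R2=12+3=15
CMP R2, 15  (cmp 15,15)
JLT loop: not taken
STORE R3, [104] → M[104]=30
halt.
Total executed instructions: 40.

40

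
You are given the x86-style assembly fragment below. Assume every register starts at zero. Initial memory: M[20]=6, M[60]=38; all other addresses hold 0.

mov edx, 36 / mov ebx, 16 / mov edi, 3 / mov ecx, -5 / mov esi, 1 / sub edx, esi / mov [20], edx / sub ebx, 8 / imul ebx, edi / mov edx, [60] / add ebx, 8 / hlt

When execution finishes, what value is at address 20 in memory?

after mov edx, 36: edx=36
after mov ebx, 16: ebx=16
after mov edi, 3: edi=3
after mov ecx, -5: ecx=-5
after mov esi, 1: esi=1
after sub edx, esi: edx=36-1=35
mov [20], edx → M[20]=35
after sub ebx, 8: ebx=16-8=8
after imul ebx, edi: ebx=8*3=24
after mov edx, [60]: edx=M[60]=38
after add ebx, 8: ebx=24+8=32
halt.

35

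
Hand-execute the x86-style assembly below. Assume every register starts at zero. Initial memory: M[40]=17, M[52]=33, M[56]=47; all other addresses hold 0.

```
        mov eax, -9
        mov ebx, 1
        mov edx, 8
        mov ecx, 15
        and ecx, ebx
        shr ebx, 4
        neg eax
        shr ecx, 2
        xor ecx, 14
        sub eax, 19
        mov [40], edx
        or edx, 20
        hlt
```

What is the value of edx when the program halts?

eax=-9
ebx=1
edx=8
ecx=15
ecx=15&1=1
ebx=1>>4=0
eax=-(-9)=9
ecx=1>>2=0
ecx=0^14=14
eax=9-19=-10
mov [40], edx → M[40]=8
edx=8|20=28
halt.

28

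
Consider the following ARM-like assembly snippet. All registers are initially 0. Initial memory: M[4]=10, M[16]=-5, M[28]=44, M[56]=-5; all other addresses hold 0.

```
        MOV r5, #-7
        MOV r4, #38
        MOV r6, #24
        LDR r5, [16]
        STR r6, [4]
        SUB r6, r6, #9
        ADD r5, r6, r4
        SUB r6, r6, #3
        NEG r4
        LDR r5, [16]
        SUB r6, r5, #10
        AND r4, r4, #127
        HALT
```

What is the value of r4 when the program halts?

r5=-7
r4=38
r6=24
r5=M[16]=-5
STR r6, [4] → M[4]=24
r6=24-9=15
r5=15+38=53
r6=15-3=12
r4=-(38)=-38
r5=M[16]=-5
r6=(-5)-10=-15
r4=(-38)&127=90
halt.

90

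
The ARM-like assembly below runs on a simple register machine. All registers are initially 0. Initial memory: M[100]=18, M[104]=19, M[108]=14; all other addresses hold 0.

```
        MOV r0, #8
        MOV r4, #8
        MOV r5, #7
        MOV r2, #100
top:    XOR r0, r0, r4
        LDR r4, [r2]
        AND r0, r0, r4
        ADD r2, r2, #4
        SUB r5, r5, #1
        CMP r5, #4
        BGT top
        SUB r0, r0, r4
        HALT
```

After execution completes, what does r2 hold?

r0=8
r4=8
r5=7
r2=100
r0=8^8=0
r4=M[100]=18
r0=0&18=0
r2=100+4=104
r5=7-1=6
CMP r5, #4  (cmp 6,4)
BGT top: taken
r0=0^18=18
r4=M[104]=19
r0=18&19=18
r2=104+4=108
r5=6-1=5
CMP r5, #4  (cmp 5,4)
BGT top: taken
r0=18^19=1
r4=M[108]=14
r0=1&14=0
r2=108+4=112
r5=5-1=4
CMP r5, #4  (cmp 4,4)
BGT top: not taken
r0=0-14=-14
halt.

112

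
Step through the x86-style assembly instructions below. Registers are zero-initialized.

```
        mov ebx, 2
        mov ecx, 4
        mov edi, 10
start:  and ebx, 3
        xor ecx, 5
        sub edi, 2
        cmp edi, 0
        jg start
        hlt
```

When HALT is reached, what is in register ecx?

mov ebx, 2 → ebx=2
mov ecx, 4 → ecx=4
mov edi, 10 → edi=10
and ebx, 3 → ebx=2&3=2
xor ecx, 5 → ecx=4^5=1
sub edi, 2 → edi=10-2=8
cmp edi, 0  (cmp 8,0)
jg start: taken
and ebx, 3 → ebx=2&3=2
xor ecx, 5 → ecx=1^5=4
sub edi, 2 → edi=8-2=6
cmp edi, 0  (cmp 6,0)
jg start: taken
and ebx, 3 → ebx=2&3=2
xor ecx, 5 → ecx=4^5=1
sub edi, 2 → edi=6-2=4
cmp edi, 0  (cmp 4,0)
jg start: taken
and ebx, 3 → ebx=2&3=2
xor ecx, 5 → ecx=1^5=4
sub edi, 2 → edi=4-2=2
cmp edi, 0  (cmp 2,0)
jg start: taken
and ebx, 3 → ebx=2&3=2
xor ecx, 5 → ecx=4^5=1
sub edi, 2 → edi=2-2=0
cmp edi, 0  (cmp 0,0)
jg start: not taken
halt.

1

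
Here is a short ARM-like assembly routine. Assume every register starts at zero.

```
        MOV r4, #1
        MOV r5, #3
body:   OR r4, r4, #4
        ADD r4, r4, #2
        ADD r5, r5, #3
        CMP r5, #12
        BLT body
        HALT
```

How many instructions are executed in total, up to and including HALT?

after MOV r4, #1: r4=1
after MOV r5, #3: r5=3
after OR r4, r4, #4: r4=1|4=5
after ADD r4, r4, #2: r4=5+2=7
after ADD r5, r5, #3: r5=3+3=6
CMP r5, #12  (cmp 6,12)
BLT body: taken
after OR r4, r4, #4: r4=7|4=7
after ADD r4, r4, #2: r4=7+2=9
after ADD r5, r5, #3: r5=6+3=9
CMP r5, #12  (cmp 9,12)
BLT body: taken
after OR r4, r4, #4: r4=9|4=13
after ADD r4, r4, #2: r4=13+2=15
after ADD r5, r5, #3: r5=9+3=12
CMP r5, #12  (cmp 12,12)
BLT body: not taken
halt.
Total executed instructions: 18.

18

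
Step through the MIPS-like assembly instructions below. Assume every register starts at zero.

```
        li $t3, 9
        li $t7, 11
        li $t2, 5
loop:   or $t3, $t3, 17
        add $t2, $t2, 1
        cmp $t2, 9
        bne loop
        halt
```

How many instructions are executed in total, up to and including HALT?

after li $t3, 9: $t3=9
after li $t7, 11: $t7=11
after li $t2, 5: $t2=5
after or $t3, $t3, 17: $t3=9|17=25
after add $t2, $t2, 1: $t2=5+1=6
cmp $t2, 9  (cmp 6,9)
bne loop: taken
after or $t3, $t3, 17: $t3=25|17=25
after add $t2, $t2, 1: $t2=6+1=7
cmp $t2, 9  (cmp 7,9)
bne loop: taken
after or $t3, $t3, 17: $t3=25|17=25
after add $t2, $t2, 1: $t2=7+1=8
cmp $t2, 9  (cmp 8,9)
bne loop: taken
after or $t3, $t3, 17: $t3=25|17=25
after add $t2, $t2, 1: $t2=8+1=9
cmp $t2, 9  (cmp 9,9)
bne loop: not taken
halt.
Total executed instructions: 20.

20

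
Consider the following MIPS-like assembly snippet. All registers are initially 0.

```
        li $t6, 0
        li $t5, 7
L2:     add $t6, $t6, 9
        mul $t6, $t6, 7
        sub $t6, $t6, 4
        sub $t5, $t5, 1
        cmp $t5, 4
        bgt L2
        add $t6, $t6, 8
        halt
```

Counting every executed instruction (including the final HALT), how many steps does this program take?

22

li $t6, 0 → $t6=0
li $t5, 7 → $t5=7
add $t6, $t6, 9 → $t6=0+9=9
mul $t6, $t6, 7 → $t6=9*7=63
sub $t6, $t6, 4 → $t6=63-4=59
sub $t5, $t5, 1 → $t5=7-1=6
cmp $t5, 4  (cmp 6,4)
bgt L2: taken
add $t6, $t6, 9 → $t6=59+9=68
mul $t6, $t6, 7 → $t6=68*7=476
sub $t6, $t6, 4 → $t6=476-4=472
sub $t5, $t5, 1 → $t5=6-1=5
cmp $t5, 4  (cmp 5,4)
bgt L2: taken
add $t6, $t6, 9 → $t6=472+9=481
mul $t6, $t6, 7 → $t6=481*7=3367
sub $t6, $t6, 4 → $t6=3367-4=3363
sub $t5, $t5, 1 → $t5=5-1=4
cmp $t5, 4  (cmp 4,4)
bgt L2: not taken
add $t6, $t6, 8 → $t6=3363+8=3371
halt.
Total executed instructions: 22.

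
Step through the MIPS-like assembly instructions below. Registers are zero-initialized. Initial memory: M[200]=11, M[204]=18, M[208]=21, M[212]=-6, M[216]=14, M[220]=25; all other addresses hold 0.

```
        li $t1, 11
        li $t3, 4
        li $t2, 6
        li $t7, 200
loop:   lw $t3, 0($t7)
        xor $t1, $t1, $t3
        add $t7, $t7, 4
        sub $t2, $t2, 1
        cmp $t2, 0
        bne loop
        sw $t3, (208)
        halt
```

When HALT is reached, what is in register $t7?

li $t1, 11 → $t1=11
li $t3, 4 → $t3=4
li $t2, 6 → $t2=6
li $t7, 200 → $t7=200
lw $t3, 0($t7) → $t3=M[200]=11
xor $t1, $t1, $t3 → $t1=11^11=0
add $t7, $t7, 4 → $t7=200+4=204
sub $t2, $t2, 1 → $t2=6-1=5
cmp $t2, 0  (cmp 5,0)
bne loop: taken
lw $t3, 0($t7) → $t3=M[204]=18
xor $t1, $t1, $t3 → $t1=0^18=18
add $t7, $t7, 4 → $t7=204+4=208
sub $t2, $t2, 1 → $t2=5-1=4
cmp $t2, 0  (cmp 4,0)
bne loop: taken
lw $t3, 0($t7) → $t3=M[208]=21
xor $t1, $t1, $t3 → $t1=18^21=7
add $t7, $t7, 4 → $t7=208+4=212
sub $t2, $t2, 1 → $t2=4-1=3
cmp $t2, 0  (cmp 3,0)
bne loop: taken
lw $t3, 0($t7) → $t3=M[212]=-6
xor $t1, $t1, $t3 → $t1=7^(-6)=-3
add $t7, $t7, 4 → $t7=212+4=216
sub $t2, $t2, 1 → $t2=3-1=2
cmp $t2, 0  (cmp 2,0)
bne loop: taken
lw $t3, 0($t7) → $t3=M[216]=14
xor $t1, $t1, $t3 → $t1=(-3)^14=-13
add $t7, $t7, 4 → $t7=216+4=220
sub $t2, $t2, 1 → $t2=2-1=1
cmp $t2, 0  (cmp 1,0)
bne loop: taken
lw $t3, 0($t7) → $t3=M[220]=25
xor $t1, $t1, $t3 → $t1=(-13)^25=-22
add $t7, $t7, 4 → $t7=220+4=224
sub $t2, $t2, 1 → $t2=1-1=0
cmp $t2, 0  (cmp 0,0)
bne loop: not taken
sw $t3, (208) → M[208]=25
halt.

224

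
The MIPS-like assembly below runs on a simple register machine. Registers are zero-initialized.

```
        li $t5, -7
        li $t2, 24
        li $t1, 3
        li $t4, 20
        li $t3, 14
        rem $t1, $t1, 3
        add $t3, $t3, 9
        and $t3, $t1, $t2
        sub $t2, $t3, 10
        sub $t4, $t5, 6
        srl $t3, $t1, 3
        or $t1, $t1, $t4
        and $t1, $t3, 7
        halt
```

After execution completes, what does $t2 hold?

-10

$t5=-7
$t2=24
$t1=3
$t4=20
$t3=14
$t1=3%3=0
$t3=14+9=23
$t3=0&24=0
$t2=0-10=-10
$t4=(-7)-6=-13
$t3=0>>3=0
$t1=0|(-13)=-13
$t1=0&7=0
halt.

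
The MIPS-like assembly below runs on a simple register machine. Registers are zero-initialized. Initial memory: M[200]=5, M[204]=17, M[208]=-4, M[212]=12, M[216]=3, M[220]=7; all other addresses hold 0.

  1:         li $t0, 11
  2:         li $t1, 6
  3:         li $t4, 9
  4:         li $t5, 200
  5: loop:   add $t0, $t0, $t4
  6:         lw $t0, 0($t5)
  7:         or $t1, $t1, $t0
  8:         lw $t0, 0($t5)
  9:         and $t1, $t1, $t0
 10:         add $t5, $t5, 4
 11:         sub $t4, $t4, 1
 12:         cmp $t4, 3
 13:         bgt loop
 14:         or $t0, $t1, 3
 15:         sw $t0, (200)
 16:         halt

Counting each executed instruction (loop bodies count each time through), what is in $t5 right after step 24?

after li $t0, 11: $t0=11
after li $t1, 6: $t1=6
after li $t4, 9: $t4=9
after li $t5, 200: $t5=200
after add $t0, $t0, $t4: $t0=11+9=20
after lw $t0, 0($t5): $t0=M[200]=5
after or $t1, $t1, $t0: $t1=6|5=7
after lw $t0, 0($t5): $t0=M[200]=5
after and $t1, $t1, $t0: $t1=7&5=5
after add $t5, $t5, 4: $t5=200+4=204
after sub $t4, $t4, 1: $t4=9-1=8
cmp $t4, 3  (cmp 8,3)
bgt loop: taken
after add $t0, $t0, $t4: $t0=5+8=13
after lw $t0, 0($t5): $t0=M[204]=17
after or $t1, $t1, $t0: $t1=5|17=21
after lw $t0, 0($t5): $t0=M[204]=17
after and $t1, $t1, $t0: $t1=21&17=17
after add $t5, $t5, 4: $t5=204+4=208
after sub $t4, $t4, 1: $t4=8-1=7
cmp $t4, 3  (cmp 7,3)
bgt loop: taken
after add $t0, $t0, $t4: $t0=17+7=24
after lw $t0, 0($t5): $t0=M[208]=-4
After step 24: $t5 = 208.

208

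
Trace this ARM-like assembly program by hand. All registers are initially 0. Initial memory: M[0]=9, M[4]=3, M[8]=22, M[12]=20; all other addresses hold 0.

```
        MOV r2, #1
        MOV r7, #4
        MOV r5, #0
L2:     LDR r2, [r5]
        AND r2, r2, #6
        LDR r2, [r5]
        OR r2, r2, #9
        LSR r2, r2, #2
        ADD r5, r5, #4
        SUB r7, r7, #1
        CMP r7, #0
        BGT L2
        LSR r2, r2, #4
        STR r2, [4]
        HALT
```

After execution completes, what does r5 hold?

16

after MOV r2, #1: r2=1
after MOV r7, #4: r7=4
after MOV r5, #0: r5=0
after LDR r2, [r5]: r2=M[0]=9
after AND r2, r2, #6: r2=9&6=0
after LDR r2, [r5]: r2=M[0]=9
after OR r2, r2, #9: r2=9|9=9
after LSR r2, r2, #2: r2=9>>2=2
after ADD r5, r5, #4: r5=0+4=4
after SUB r7, r7, #1: r7=4-1=3
CMP r7, #0  (cmp 3,0)
BGT L2: taken
after LDR r2, [r5]: r2=M[4]=3
after AND r2, r2, #6: r2=3&6=2
after LDR r2, [r5]: r2=M[4]=3
after OR r2, r2, #9: r2=3|9=11
after LSR r2, r2, #2: r2=11>>2=2
after ADD r5, r5, #4: r5=4+4=8
after SUB r7, r7, #1: r7=3-1=2
CMP r7, #0  (cmp 2,0)
BGT L2: taken
after LDR r2, [r5]: r2=M[8]=22
after AND r2, r2, #6: r2=22&6=6
after LDR r2, [r5]: r2=M[8]=22
after OR r2, r2, #9: r2=22|9=31
after LSR r2, r2, #2: r2=31>>2=7
after ADD r5, r5, #4: r5=8+4=12
after SUB r7, r7, #1: r7=2-1=1
CMP r7, #0  (cmp 1,0)
BGT L2: taken
after LDR r2, [r5]: r2=M[12]=20
after AND r2, r2, #6: r2=20&6=4
after LDR r2, [r5]: r2=M[12]=20
after OR r2, r2, #9: r2=20|9=29
after LSR r2, r2, #2: r2=29>>2=7
after ADD r5, r5, #4: r5=12+4=16
after SUB r7, r7, #1: r7=1-1=0
CMP r7, #0  (cmp 0,0)
BGT L2: not taken
after LSR r2, r2, #4: r2=7>>4=0
STR r2, [4] → M[4]=0
halt.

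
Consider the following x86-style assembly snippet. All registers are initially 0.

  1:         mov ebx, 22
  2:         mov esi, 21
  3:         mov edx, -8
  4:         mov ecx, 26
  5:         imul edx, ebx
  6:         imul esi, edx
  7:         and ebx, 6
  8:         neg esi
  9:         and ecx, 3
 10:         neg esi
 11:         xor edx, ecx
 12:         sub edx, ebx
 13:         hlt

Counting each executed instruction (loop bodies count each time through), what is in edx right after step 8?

ebx=22
esi=21
edx=-8
ecx=26
edx=(-8)*22=-176
esi=21*(-176)=-3696
ebx=22&6=6
esi=-(-3696)=3696
After step 8: edx = -176.

-176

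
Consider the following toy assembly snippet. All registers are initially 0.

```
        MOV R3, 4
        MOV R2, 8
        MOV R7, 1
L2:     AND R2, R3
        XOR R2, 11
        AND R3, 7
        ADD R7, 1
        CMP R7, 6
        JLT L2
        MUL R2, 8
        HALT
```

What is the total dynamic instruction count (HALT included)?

35

MOV R3, 4 → R3=4
MOV R2, 8 → R2=8
MOV R7, 1 → R7=1
AND R2, R3 → R2=8&4=0
XOR R2, 11 → R2=0^11=11
AND R3, 7 → R3=4&7=4
ADD R7, 1 → R7=1+1=2
CMP R7, 6  (cmp 2,6)
JLT L2: taken
AND R2, R3 → R2=11&4=0
XOR R2, 11 → R2=0^11=11
AND R3, 7 → R3=4&7=4
ADD R7, 1 → R7=2+1=3
CMP R7, 6  (cmp 3,6)
JLT L2: taken
AND R2, R3 → R2=11&4=0
XOR R2, 11 → R2=0^11=11
AND R3, 7 → R3=4&7=4
ADD R7, 1 → R7=3+1=4
CMP R7, 6  (cmp 4,6)
JLT L2: taken
AND R2, R3 → R2=11&4=0
XOR R2, 11 → R2=0^11=11
AND R3, 7 → R3=4&7=4
ADD R7, 1 → R7=4+1=5
CMP R7, 6  (cmp 5,6)
JLT L2: taken
AND R2, R3 → R2=11&4=0
XOR R2, 11 → R2=0^11=11
AND R3, 7 → R3=4&7=4
ADD R7, 1 → R7=5+1=6
CMP R7, 6  (cmp 6,6)
JLT L2: not taken
MUL R2, 8 → R2=11*8=88
halt.
Total executed instructions: 35.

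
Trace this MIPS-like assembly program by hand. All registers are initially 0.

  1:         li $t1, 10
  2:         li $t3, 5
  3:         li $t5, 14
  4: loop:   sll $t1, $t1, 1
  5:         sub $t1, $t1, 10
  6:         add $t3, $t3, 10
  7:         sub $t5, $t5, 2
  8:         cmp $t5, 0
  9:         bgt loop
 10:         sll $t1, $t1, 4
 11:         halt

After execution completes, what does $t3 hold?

75

after li $t1, 10: $t1=10
after li $t3, 5: $t3=5
after li $t5, 14: $t5=14
after sll $t1, $t1, 1: $t1=10<<1=20
after sub $t1, $t1, 10: $t1=20-10=10
after add $t3, $t3, 10: $t3=5+10=15
after sub $t5, $t5, 2: $t5=14-2=12
cmp $t5, 0  (cmp 12,0)
bgt loop: taken
after sll $t1, $t1, 1: $t1=10<<1=20
after sub $t1, $t1, 10: $t1=20-10=10
after add $t3, $t3, 10: $t3=15+10=25
after sub $t5, $t5, 2: $t5=12-2=10
cmp $t5, 0  (cmp 10,0)
bgt loop: taken
after sll $t1, $t1, 1: $t1=10<<1=20
after sub $t1, $t1, 10: $t1=20-10=10
after add $t3, $t3, 10: $t3=25+10=35
after sub $t5, $t5, 2: $t5=10-2=8
cmp $t5, 0  (cmp 8,0)
bgt loop: taken
after sll $t1, $t1, 1: $t1=10<<1=20
after sub $t1, $t1, 10: $t1=20-10=10
after add $t3, $t3, 10: $t3=35+10=45
after sub $t5, $t5, 2: $t5=8-2=6
cmp $t5, 0  (cmp 6,0)
bgt loop: taken
after sll $t1, $t1, 1: $t1=10<<1=20
after sub $t1, $t1, 10: $t1=20-10=10
after add $t3, $t3, 10: $t3=45+10=55
after sub $t5, $t5, 2: $t5=6-2=4
cmp $t5, 0  (cmp 4,0)
bgt loop: taken
after sll $t1, $t1, 1: $t1=10<<1=20
after sub $t1, $t1, 10: $t1=20-10=10
after add $t3, $t3, 10: $t3=55+10=65
after sub $t5, $t5, 2: $t5=4-2=2
cmp $t5, 0  (cmp 2,0)
bgt loop: taken
after sll $t1, $t1, 1: $t1=10<<1=20
after sub $t1, $t1, 10: $t1=20-10=10
after add $t3, $t3, 10: $t3=65+10=75
after sub $t5, $t5, 2: $t5=2-2=0
cmp $t5, 0  (cmp 0,0)
bgt loop: not taken
after sll $t1, $t1, 4: $t1=10<<4=160
halt.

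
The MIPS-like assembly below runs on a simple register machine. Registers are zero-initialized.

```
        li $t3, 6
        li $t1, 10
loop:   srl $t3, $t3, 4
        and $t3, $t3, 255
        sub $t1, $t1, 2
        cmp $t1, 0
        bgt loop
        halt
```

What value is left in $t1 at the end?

0

li $t3, 6 → $t3=6
li $t1, 10 → $t1=10
srl $t3, $t3, 4 → $t3=6>>4=0
and $t3, $t3, 255 → $t3=0&255=0
sub $t1, $t1, 2 → $t1=10-2=8
cmp $t1, 0  (cmp 8,0)
bgt loop: taken
srl $t3, $t3, 4 → $t3=0>>4=0
and $t3, $t3, 255 → $t3=0&255=0
sub $t1, $t1, 2 → $t1=8-2=6
cmp $t1, 0  (cmp 6,0)
bgt loop: taken
srl $t3, $t3, 4 → $t3=0>>4=0
and $t3, $t3, 255 → $t3=0&255=0
sub $t1, $t1, 2 → $t1=6-2=4
cmp $t1, 0  (cmp 4,0)
bgt loop: taken
srl $t3, $t3, 4 → $t3=0>>4=0
and $t3, $t3, 255 → $t3=0&255=0
sub $t1, $t1, 2 → $t1=4-2=2
cmp $t1, 0  (cmp 2,0)
bgt loop: taken
srl $t3, $t3, 4 → $t3=0>>4=0
and $t3, $t3, 255 → $t3=0&255=0
sub $t1, $t1, 2 → $t1=2-2=0
cmp $t1, 0  (cmp 0,0)
bgt loop: not taken
halt.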